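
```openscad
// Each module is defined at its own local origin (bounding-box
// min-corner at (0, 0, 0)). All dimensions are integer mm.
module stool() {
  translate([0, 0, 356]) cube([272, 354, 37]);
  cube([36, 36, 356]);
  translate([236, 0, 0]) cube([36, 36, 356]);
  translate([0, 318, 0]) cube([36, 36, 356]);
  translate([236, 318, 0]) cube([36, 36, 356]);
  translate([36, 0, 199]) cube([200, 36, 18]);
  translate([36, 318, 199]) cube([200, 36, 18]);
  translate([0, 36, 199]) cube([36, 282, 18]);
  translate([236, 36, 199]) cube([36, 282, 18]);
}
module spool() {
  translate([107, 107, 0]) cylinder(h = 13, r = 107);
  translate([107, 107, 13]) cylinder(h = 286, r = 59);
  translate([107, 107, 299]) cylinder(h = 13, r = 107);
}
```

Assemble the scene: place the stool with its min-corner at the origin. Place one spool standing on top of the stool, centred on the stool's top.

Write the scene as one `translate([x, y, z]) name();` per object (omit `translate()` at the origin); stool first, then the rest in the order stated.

stool();
translate([29, 70, 393]) spool();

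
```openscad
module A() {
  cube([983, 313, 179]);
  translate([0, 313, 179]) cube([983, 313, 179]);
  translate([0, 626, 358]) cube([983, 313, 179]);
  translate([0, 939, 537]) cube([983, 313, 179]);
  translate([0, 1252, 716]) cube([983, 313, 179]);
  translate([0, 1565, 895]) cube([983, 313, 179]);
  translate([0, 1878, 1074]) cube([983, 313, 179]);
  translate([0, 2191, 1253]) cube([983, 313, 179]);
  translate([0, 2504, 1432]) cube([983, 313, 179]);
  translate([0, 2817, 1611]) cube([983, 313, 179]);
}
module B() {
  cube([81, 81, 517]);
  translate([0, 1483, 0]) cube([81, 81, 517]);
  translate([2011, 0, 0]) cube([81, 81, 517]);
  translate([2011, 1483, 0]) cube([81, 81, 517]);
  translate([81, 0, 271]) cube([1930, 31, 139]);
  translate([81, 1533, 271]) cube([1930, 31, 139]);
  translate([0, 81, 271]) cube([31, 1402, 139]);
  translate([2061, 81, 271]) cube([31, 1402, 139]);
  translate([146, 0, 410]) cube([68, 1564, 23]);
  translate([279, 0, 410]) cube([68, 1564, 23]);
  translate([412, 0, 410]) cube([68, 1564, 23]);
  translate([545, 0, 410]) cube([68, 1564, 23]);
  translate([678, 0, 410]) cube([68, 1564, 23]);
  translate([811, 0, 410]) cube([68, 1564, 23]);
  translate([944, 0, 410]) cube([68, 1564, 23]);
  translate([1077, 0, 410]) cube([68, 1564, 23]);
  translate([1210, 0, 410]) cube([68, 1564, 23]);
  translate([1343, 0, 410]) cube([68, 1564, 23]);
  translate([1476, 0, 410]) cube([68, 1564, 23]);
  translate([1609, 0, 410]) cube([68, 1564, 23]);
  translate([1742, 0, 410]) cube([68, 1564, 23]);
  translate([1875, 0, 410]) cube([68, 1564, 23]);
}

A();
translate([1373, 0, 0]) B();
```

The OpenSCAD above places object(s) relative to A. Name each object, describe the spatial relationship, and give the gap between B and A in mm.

A is a staircase. B is a bed frame. The bed frame is on the floor beside the staircase on its +x side. The gap between the bed frame and the staircase is 390 mm.

The bed frame's nearest face is 390 mm from the staircase's +x face.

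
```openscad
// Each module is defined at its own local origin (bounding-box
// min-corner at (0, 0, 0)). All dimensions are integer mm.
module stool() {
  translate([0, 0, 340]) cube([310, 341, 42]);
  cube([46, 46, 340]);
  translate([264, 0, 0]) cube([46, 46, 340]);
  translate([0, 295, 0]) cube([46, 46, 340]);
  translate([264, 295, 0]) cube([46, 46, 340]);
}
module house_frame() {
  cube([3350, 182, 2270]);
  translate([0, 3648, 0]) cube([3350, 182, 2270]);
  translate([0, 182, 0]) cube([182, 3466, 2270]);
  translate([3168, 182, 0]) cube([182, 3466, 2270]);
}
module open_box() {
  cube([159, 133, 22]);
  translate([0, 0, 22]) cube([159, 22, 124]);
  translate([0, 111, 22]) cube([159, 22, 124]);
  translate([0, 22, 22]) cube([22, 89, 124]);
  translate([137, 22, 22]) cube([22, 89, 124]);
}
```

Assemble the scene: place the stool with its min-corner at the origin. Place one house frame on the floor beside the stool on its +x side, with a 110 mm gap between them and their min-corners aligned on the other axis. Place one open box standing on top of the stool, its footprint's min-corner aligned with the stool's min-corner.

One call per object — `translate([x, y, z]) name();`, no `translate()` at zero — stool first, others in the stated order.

stool();
translate([420, 0, 0]) house_frame();
translate([0, 0, 382]) open_box();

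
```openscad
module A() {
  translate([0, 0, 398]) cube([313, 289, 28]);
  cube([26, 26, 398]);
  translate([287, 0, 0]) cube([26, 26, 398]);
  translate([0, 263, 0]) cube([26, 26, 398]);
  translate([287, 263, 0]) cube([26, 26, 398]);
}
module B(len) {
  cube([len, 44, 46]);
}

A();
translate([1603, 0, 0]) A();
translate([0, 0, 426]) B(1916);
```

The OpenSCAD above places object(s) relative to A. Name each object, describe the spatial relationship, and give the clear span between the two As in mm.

Second stool starts at x = 1603; first ends at x = 313; clear span = 1603 − 313 = 1290 mm.

A is a stool. B is a beam. A beam spans the tops of two stools. The clear span between the two stools is 1290 mm.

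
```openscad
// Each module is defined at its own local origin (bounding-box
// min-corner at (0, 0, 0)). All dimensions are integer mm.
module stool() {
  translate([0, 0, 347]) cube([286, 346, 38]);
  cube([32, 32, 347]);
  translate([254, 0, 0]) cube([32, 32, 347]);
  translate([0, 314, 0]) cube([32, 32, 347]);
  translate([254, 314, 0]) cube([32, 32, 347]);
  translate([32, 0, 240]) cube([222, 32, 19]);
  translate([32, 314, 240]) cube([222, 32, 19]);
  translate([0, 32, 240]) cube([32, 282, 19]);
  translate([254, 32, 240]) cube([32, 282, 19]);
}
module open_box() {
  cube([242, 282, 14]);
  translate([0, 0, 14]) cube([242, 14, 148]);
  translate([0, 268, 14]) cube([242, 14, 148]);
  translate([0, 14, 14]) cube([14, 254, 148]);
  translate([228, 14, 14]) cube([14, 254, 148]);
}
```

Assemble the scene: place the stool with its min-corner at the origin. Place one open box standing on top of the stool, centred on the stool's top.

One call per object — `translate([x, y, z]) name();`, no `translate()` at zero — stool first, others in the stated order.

stool();
translate([22, 32, 385]) open_box();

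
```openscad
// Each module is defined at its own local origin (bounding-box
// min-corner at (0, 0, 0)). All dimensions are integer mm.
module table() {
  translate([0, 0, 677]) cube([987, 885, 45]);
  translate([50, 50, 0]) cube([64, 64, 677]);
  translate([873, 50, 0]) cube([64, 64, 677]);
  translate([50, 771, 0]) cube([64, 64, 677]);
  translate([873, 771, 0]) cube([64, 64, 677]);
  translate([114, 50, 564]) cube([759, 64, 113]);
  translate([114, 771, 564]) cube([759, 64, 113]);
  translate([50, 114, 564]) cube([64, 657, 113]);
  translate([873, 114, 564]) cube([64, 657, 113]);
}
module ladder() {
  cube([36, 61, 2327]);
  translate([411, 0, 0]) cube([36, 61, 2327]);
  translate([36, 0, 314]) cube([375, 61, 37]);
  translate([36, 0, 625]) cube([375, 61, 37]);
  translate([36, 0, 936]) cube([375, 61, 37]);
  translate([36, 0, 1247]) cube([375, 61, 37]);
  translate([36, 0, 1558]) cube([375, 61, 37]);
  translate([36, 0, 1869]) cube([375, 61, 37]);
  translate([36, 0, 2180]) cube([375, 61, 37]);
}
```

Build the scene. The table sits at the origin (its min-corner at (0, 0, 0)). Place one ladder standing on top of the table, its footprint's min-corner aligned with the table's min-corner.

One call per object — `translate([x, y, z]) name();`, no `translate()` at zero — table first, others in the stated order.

table();
translate([0, 0, 722]) ladder();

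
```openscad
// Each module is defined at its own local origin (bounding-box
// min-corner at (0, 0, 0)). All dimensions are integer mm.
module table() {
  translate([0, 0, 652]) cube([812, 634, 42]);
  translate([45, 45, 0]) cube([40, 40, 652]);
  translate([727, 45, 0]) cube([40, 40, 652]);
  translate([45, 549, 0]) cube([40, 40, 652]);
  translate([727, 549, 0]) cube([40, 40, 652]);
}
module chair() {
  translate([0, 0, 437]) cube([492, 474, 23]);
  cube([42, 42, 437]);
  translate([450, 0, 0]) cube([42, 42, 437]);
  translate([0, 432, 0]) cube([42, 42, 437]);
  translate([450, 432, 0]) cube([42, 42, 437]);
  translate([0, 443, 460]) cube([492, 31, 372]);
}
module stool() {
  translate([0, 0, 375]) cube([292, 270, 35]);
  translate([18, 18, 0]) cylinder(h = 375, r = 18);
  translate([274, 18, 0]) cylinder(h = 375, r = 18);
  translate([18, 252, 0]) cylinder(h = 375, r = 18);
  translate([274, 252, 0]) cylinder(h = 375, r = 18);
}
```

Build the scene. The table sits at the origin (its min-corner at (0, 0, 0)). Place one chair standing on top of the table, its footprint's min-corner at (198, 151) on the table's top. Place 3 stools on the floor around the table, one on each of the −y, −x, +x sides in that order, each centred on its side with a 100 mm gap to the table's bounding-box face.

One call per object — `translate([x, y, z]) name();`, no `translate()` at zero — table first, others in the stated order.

table();
translate([198, 151, 694]) chair();
translate([260, -370, 0]) stool();
translate([-392, 182, 0]) stool();
translate([912, 182, 0]) stool();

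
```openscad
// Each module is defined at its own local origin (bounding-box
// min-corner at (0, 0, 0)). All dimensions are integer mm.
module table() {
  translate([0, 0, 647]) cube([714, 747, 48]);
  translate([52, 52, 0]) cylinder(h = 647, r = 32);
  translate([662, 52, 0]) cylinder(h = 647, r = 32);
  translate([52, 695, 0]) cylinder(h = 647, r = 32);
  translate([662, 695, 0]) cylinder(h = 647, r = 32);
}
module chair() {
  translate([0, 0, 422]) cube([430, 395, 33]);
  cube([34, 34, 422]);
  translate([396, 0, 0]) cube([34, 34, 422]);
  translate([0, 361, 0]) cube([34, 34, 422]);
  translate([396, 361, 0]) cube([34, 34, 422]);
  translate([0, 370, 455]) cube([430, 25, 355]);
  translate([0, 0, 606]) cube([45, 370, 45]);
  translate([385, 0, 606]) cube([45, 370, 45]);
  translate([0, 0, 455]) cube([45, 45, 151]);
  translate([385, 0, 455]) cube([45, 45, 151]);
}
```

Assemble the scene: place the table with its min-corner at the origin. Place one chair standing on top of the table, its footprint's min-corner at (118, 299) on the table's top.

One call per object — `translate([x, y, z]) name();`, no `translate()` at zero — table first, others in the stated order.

table();
translate([118, 299, 695]) chair();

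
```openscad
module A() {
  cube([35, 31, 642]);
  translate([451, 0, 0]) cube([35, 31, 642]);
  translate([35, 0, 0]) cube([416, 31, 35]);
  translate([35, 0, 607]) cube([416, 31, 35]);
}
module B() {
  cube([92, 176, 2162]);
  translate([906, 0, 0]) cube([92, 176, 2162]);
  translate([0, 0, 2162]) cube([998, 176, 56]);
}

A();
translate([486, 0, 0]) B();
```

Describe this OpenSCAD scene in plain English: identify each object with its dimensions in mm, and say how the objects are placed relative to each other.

A is a rectangular picture frame lying in the x–z plane (depth along y). The opening is 416 mm wide (x) by 572 mm tall (z), surrounded by a border 35 mm wide on all four sides. The frame is 31 mm deep and is made of two full-height vertical stiles with two horizontal rails fitted between them.

B is a rectangular door frame: two vertical jambs of 92×176 mm section, 2162 mm tall, with a clear opening 814 mm wide between their inner faces. A header 56 mm tall and 176 mm deep lies on top of the jambs and spans the full outside width.

The door frame is against the picture frame's +x side, with their −y faces flush.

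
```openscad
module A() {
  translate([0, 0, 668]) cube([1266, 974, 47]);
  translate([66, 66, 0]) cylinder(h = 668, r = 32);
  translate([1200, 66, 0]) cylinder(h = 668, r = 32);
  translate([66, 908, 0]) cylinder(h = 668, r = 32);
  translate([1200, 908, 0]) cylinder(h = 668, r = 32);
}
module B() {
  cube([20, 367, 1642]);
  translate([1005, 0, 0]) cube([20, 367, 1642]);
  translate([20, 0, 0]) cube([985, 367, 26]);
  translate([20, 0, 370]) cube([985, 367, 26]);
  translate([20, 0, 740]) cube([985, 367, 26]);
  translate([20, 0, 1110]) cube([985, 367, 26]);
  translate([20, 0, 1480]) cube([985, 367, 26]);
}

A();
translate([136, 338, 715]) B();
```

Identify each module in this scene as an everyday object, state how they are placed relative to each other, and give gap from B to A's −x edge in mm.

The bookshelf's min-x is at 136; the table's min-x is 0; gap = 136 mm.

A is a table. B is a bookshelf. The bookshelf is on top of the table. The gap from the bookshelf to the table's −x edge is 136 mm.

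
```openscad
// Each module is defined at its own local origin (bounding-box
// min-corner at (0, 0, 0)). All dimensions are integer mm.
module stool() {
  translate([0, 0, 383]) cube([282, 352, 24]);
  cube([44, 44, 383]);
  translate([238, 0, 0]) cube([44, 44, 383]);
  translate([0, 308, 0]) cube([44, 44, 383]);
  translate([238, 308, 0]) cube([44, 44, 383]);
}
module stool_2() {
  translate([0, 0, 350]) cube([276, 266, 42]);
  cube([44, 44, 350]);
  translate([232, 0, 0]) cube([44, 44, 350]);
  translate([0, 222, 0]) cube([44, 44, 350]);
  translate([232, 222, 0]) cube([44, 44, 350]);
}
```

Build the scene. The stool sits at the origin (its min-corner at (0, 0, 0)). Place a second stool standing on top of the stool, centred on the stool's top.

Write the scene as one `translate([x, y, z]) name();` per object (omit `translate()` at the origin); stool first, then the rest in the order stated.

stool();
translate([3, 43, 407]) stool_2();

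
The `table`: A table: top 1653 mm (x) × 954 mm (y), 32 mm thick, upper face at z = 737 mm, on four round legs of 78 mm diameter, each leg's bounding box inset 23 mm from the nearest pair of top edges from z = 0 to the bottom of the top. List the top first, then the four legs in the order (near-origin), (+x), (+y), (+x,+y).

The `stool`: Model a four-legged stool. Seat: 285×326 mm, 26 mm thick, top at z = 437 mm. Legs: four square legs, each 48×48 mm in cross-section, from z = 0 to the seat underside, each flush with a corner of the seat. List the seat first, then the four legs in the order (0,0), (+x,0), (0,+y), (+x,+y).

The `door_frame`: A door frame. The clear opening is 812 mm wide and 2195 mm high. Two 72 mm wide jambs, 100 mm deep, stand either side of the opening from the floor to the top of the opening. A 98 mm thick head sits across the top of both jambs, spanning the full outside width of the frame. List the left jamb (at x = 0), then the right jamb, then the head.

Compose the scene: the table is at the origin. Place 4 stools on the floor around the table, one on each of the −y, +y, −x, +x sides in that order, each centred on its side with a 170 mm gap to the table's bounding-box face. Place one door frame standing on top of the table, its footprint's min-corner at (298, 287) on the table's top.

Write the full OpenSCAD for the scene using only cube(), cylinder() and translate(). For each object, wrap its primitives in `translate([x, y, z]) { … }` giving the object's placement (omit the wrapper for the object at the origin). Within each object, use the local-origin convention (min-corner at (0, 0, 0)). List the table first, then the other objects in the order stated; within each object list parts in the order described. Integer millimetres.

translate([0, 0, 705]) cube([1653, 954, 32]);
translate([62, 62, 0]) cylinder(h = 705, r = 39);
translate([1591, 62, 0]) cylinder(h = 705, r = 39);
translate([62, 892, 0]) cylinder(h = 705, r = 39);
translate([1591, 892, 0]) cylinder(h = 705, r = 39);
translate([684, -496, 0]) {
  translate([0, 0, 411]) cube([285, 326, 26]);
  cube([48, 48, 411]);
  translate([237, 0, 0]) cube([48, 48, 411]);
  translate([0, 278, 0]) cube([48, 48, 411]);
  translate([237, 278, 0]) cube([48, 48, 411]);
}
translate([684, 1124, 0]) {
  translate([0, 0, 411]) cube([285, 326, 26]);
  cube([48, 48, 411]);
  translate([237, 0, 0]) cube([48, 48, 411]);
  translate([0, 278, 0]) cube([48, 48, 411]);
  translate([237, 278, 0]) cube([48, 48, 411]);
}
translate([-455, 314, 0]) {
  translate([0, 0, 411]) cube([285, 326, 26]);
  cube([48, 48, 411]);
  translate([237, 0, 0]) cube([48, 48, 411]);
  translate([0, 278, 0]) cube([48, 48, 411]);
  translate([237, 278, 0]) cube([48, 48, 411]);
}
translate([1823, 314, 0]) {
  translate([0, 0, 411]) cube([285, 326, 26]);
  cube([48, 48, 411]);
  translate([237, 0, 0]) cube([48, 48, 411]);
  translate([0, 278, 0]) cube([48, 48, 411]);
  translate([237, 278, 0]) cube([48, 48, 411]);
}
translate([298, 287, 737]) {
  cube([72, 100, 2195]);
  translate([884, 0, 0]) cube([72, 100, 2195]);
  translate([0, 0, 2195]) cube([956, 100, 98]);
}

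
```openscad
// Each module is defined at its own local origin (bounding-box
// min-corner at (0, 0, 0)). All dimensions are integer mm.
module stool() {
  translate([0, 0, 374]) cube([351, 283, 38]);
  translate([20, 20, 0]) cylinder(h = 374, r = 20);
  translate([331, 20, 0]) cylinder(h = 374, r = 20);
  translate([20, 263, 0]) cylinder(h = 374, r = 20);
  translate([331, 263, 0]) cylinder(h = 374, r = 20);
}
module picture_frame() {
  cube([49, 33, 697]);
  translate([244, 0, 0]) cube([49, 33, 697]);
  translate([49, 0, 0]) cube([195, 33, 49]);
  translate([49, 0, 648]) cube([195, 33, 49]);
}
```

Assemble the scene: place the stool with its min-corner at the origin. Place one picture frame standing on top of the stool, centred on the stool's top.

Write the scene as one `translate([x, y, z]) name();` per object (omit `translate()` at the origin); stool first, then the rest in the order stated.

stool();
translate([29, 125, 412]) picture_frame();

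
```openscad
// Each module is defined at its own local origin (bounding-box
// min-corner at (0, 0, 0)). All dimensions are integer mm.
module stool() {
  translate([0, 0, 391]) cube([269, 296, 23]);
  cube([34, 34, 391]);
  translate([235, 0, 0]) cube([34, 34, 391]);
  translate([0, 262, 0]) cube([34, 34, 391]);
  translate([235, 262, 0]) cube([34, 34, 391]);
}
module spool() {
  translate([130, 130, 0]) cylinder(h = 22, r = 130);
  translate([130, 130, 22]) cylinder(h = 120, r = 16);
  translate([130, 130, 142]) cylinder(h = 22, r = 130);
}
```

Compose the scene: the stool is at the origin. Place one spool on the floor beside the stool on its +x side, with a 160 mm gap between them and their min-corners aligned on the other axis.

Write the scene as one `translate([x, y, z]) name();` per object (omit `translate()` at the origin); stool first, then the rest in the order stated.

stool();
translate([429, 0, 0]) spool();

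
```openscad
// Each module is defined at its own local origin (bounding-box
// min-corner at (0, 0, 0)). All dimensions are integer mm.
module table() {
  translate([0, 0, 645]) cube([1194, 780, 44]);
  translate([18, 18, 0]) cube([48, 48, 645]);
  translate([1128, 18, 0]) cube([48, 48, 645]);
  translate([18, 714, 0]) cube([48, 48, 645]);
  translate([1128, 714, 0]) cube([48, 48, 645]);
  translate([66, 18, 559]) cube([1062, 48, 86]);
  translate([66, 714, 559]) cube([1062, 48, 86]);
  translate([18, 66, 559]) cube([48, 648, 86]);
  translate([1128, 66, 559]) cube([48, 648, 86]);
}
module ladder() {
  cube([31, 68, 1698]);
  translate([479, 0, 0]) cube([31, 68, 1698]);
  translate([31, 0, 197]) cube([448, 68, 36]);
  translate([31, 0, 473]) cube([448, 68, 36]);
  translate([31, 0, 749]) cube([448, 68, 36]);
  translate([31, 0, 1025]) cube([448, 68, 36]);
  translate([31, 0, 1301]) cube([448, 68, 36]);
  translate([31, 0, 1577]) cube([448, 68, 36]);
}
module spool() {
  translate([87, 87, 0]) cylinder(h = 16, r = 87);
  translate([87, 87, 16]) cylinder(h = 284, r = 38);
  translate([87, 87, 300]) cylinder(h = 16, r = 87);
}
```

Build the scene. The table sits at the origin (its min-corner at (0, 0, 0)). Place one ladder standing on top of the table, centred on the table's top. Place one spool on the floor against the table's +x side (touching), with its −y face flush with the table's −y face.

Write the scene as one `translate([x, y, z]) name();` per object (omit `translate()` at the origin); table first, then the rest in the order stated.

table();
translate([342, 356, 689]) ladder();
translate([1194, 0, 0]) spool();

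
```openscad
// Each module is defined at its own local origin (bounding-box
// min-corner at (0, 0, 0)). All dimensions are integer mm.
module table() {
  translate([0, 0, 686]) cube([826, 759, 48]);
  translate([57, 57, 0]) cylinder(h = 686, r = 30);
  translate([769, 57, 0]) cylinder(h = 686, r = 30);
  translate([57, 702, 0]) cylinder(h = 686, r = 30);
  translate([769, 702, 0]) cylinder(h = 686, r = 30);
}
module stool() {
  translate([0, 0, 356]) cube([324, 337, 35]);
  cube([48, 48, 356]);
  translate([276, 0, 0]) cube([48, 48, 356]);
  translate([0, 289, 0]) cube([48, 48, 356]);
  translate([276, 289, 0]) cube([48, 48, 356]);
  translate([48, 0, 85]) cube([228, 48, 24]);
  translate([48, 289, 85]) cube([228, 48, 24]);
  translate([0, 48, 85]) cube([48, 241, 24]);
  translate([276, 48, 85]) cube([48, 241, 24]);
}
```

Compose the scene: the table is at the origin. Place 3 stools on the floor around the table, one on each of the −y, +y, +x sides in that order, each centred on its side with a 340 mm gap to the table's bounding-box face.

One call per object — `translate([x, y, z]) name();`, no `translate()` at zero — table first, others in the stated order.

table();
translate([251, -677, 0]) stool();
translate([251, 1099, 0]) stool();
translate([1166, 211, 0]) stool();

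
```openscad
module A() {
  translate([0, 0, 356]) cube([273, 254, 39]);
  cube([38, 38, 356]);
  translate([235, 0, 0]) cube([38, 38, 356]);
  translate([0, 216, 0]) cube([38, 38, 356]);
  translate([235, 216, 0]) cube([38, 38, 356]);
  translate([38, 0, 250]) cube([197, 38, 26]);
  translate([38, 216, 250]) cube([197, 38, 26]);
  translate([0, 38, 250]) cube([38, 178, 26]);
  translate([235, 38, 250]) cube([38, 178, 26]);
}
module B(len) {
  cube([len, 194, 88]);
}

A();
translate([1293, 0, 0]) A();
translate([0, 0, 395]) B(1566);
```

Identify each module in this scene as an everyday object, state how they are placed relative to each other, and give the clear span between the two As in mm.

Second stool starts at x = 1293; first ends at x = 273; clear span = 1293 − 273 = 1020 mm.

A is a stool. B is a beam. A beam spans the tops of two stools. The clear span between the two stools is 1020 mm.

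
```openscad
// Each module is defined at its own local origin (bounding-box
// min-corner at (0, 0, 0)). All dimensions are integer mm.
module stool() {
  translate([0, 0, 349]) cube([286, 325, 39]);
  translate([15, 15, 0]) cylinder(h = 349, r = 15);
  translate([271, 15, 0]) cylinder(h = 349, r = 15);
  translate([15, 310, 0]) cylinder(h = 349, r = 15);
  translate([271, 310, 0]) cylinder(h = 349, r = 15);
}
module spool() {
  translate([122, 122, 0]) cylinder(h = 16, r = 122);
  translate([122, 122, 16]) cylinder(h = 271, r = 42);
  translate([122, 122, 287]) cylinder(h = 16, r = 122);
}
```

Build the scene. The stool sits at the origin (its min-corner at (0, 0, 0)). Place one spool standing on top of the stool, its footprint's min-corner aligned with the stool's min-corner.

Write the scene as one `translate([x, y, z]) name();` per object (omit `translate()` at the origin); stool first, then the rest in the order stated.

stool();
translate([0, 0, 388]) spool();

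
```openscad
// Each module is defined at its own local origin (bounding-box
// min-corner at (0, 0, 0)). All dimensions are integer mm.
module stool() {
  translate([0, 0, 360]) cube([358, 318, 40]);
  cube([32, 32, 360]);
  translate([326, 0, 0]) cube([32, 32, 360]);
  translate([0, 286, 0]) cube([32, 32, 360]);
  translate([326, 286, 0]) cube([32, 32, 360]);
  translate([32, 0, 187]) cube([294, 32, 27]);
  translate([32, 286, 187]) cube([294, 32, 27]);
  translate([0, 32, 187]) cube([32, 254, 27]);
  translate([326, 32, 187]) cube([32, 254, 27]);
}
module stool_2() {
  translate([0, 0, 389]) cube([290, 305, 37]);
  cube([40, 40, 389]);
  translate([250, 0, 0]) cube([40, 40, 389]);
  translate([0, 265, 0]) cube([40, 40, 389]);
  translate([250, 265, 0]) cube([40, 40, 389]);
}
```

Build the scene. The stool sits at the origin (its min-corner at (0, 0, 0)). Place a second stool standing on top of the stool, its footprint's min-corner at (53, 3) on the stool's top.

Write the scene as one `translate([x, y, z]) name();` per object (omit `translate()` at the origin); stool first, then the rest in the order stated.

stool();
translate([53, 3, 400]) stool_2();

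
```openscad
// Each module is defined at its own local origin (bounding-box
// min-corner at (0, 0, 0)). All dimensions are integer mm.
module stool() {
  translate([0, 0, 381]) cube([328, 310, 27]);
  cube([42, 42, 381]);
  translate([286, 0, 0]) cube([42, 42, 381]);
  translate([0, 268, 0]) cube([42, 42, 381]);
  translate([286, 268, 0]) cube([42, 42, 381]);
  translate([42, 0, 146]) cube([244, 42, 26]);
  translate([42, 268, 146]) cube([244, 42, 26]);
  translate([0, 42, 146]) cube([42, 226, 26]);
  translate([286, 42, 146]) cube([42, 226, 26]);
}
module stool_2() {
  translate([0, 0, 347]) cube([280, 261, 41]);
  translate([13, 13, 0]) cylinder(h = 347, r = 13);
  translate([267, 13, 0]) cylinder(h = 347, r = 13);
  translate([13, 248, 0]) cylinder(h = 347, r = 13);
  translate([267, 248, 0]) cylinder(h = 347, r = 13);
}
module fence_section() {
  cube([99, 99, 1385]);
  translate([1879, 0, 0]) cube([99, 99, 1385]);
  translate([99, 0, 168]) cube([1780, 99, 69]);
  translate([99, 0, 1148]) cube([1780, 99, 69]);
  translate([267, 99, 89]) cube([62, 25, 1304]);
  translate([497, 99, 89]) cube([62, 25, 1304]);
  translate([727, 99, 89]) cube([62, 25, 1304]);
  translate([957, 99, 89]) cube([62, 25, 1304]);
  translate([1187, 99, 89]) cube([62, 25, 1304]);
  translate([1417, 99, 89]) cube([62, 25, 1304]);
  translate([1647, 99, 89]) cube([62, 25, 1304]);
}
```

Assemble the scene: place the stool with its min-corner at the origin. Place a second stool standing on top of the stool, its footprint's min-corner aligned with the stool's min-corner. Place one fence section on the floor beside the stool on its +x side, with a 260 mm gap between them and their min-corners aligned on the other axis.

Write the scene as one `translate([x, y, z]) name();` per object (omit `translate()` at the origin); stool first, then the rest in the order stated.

stool();
translate([0, 0, 408]) stool_2();
translate([588, 0, 0]) fence_section();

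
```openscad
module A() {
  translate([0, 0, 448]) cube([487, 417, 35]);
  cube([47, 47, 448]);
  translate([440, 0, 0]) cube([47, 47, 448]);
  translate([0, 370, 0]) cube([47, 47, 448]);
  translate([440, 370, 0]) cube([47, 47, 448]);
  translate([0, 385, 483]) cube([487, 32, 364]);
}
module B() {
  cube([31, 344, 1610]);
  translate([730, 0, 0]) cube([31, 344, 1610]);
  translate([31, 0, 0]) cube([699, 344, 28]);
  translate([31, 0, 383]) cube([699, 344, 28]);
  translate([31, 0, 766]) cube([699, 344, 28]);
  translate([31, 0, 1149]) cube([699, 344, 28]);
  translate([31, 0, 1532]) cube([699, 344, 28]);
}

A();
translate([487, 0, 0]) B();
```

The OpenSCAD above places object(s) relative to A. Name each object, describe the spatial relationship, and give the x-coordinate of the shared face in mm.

The chair's +x face and the bookshelf's −x face are both at x = 487 mm.

A is a chair. B is a bookshelf. The bookshelf is against the chair's +x side, with their −y faces flush. The x-coordinate of the shared face is 487 mm.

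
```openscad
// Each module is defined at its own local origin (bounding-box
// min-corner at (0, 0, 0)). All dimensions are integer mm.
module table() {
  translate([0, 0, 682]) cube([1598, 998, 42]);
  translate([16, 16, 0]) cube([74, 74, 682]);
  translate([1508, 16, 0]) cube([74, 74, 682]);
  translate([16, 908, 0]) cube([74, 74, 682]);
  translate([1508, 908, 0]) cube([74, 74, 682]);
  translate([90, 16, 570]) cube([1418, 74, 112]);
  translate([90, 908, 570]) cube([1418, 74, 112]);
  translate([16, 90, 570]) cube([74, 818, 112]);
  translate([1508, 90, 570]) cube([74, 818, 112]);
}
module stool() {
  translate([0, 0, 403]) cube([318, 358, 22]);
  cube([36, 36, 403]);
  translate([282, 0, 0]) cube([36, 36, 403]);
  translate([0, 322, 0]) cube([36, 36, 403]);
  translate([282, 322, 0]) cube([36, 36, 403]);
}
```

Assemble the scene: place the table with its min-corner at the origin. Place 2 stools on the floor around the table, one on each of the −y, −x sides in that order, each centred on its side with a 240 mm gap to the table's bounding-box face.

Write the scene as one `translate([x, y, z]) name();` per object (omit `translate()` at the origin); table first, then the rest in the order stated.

table();
translate([640, -598, 0]) stool();
translate([-558, 320, 0]) stool();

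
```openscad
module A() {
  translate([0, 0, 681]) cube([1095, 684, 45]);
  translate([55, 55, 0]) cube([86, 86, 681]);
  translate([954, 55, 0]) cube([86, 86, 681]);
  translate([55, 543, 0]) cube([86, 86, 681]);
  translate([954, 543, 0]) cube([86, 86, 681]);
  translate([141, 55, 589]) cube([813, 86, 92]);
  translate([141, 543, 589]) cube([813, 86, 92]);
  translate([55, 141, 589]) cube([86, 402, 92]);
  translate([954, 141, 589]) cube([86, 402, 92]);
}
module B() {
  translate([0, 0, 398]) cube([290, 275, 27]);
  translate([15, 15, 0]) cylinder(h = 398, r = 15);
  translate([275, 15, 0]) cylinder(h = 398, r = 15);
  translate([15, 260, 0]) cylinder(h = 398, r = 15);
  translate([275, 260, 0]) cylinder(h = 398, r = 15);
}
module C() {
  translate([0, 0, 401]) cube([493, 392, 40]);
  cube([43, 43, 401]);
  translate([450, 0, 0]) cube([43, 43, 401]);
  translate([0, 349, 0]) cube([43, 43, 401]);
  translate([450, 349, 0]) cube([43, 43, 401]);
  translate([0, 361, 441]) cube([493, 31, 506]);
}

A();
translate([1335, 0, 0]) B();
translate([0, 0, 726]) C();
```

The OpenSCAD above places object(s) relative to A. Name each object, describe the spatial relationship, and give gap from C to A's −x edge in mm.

The chair's min-x is at 0; the table's min-x is 0; gap = 0 mm.

A is a table. B is a stool. C is a chair. The stool is on the floor beside the table on its +x side. The chair is on top of the table. The gap from the chair to the table's −x edge is 0 mm.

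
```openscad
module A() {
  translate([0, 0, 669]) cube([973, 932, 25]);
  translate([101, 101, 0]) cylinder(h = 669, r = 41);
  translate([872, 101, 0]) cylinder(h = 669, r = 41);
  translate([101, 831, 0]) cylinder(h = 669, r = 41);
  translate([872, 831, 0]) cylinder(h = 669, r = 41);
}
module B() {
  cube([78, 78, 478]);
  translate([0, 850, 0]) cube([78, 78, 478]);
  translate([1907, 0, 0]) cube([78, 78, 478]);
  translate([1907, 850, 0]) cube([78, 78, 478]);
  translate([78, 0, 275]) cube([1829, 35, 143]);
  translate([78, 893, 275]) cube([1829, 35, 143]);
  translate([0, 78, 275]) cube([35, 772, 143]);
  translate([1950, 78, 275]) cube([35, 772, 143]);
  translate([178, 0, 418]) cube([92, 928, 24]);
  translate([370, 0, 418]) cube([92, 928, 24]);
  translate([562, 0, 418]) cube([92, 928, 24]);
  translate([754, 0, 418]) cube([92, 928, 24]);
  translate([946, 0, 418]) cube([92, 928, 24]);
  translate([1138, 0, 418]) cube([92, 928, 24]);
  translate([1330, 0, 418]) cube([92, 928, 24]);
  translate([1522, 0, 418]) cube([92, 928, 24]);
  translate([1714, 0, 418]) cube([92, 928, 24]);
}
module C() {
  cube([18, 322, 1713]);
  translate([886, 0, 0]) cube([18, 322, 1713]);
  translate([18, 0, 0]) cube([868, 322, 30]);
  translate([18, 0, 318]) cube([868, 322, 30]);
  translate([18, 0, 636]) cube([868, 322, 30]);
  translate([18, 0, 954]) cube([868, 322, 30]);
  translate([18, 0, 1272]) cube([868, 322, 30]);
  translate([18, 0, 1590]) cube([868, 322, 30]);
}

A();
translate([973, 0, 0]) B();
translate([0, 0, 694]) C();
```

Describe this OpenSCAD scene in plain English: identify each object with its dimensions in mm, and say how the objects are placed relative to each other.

A is a table: top 973 mm (x) × 932 mm (y), 25 mm thick, upper face at z = 694 mm, on four round legs of 82 mm diameter, each leg's bounding box inset 60 mm from the nearest pair of top edges, running from z = 0 to the bottom of the top.

B is a bed frame 1985 mm long (x) by 928 mm wide (y). Four 78×78 mm corner posts, 478 mm tall, at the corners of the footprint. Four rails of 35 mm thickness and 143 mm height run between adjacent posts with their undersides at z = 275 mm, their outer faces flush with the outside of the frame (the two x-running rails run between the posts' inner faces; the two y-running rails run between the posts' inner faces). 9 slats, each 92 mm wide (x) and 24 mm thick, lie across the top of the two x-running rails, running the full 928 mm width of the frame in y; the slats are evenly spaced along x between the inner faces of the end posts with equal gaps (rounded down to the nearest mm) at the −x end and between each pair — any rounding remainder accumulates at the +x end.

C is an open bookshelf. Two side panels, each 18 mm thick, 322 mm deep and 1713 mm tall, stand 904 mm apart (outside-to-outside). Between them sit 6 shelves, each 30 mm thick and 322 mm deep, spanning the full gap between the sides. The bottom shelf rests on the floor (its underside at z = 0) and the clear gap between one shelf's top and the next shelf's underside is 288 mm.

The bed frame is against the table's +x side, with their −y faces flush. The bookshelf is on top of the table.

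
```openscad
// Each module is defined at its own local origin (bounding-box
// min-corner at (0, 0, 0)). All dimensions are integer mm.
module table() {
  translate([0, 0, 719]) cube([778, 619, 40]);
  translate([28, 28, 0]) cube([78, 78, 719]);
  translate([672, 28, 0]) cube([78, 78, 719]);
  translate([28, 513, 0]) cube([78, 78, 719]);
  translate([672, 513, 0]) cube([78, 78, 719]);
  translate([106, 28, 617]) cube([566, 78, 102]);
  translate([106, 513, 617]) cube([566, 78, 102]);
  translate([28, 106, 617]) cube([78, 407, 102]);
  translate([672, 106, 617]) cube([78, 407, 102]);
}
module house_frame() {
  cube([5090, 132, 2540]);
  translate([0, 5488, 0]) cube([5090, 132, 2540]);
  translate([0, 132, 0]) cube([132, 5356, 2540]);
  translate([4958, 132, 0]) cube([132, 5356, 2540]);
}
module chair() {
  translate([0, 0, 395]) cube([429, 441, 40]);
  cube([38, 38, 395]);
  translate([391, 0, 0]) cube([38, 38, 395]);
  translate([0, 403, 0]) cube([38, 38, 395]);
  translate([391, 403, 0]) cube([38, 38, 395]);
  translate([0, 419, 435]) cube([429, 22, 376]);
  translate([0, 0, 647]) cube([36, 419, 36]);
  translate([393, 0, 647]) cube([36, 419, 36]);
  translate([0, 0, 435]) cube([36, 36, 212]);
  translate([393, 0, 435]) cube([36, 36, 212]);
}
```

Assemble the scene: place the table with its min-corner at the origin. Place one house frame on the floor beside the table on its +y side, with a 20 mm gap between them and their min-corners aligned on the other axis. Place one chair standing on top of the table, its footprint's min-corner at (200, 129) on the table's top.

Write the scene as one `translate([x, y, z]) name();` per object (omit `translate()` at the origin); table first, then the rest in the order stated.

table();
translate([0, 639, 0]) house_frame();
translate([200, 129, 759]) chair();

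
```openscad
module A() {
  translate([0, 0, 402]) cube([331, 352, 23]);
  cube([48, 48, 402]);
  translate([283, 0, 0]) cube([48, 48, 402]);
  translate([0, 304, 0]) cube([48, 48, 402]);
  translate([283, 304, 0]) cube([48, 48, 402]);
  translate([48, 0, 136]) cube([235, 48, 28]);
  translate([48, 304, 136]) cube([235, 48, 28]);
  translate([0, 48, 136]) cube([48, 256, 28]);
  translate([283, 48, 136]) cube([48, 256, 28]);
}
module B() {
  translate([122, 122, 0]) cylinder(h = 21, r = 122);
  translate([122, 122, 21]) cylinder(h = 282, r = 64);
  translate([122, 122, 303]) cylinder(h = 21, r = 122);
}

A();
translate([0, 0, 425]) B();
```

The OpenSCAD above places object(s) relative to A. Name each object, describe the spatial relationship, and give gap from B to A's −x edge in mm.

The spool's min-x is at 0; the stool's min-x is 0; gap = 0 mm.

A is a stool. B is a spool. The spool is on top of the stool. The gap from the spool to the stool's −x edge is 0 mm.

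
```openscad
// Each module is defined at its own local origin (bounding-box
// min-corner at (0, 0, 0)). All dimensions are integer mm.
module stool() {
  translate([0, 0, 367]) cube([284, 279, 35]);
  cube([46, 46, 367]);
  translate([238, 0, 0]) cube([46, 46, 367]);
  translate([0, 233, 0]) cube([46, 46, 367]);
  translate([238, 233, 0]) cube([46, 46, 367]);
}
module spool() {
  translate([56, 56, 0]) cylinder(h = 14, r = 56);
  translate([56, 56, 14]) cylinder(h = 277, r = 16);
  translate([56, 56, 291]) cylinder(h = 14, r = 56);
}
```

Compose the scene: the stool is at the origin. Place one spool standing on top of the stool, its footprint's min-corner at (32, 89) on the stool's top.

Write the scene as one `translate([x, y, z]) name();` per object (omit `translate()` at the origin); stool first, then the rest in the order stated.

stool();
translate([32, 89, 402]) spool();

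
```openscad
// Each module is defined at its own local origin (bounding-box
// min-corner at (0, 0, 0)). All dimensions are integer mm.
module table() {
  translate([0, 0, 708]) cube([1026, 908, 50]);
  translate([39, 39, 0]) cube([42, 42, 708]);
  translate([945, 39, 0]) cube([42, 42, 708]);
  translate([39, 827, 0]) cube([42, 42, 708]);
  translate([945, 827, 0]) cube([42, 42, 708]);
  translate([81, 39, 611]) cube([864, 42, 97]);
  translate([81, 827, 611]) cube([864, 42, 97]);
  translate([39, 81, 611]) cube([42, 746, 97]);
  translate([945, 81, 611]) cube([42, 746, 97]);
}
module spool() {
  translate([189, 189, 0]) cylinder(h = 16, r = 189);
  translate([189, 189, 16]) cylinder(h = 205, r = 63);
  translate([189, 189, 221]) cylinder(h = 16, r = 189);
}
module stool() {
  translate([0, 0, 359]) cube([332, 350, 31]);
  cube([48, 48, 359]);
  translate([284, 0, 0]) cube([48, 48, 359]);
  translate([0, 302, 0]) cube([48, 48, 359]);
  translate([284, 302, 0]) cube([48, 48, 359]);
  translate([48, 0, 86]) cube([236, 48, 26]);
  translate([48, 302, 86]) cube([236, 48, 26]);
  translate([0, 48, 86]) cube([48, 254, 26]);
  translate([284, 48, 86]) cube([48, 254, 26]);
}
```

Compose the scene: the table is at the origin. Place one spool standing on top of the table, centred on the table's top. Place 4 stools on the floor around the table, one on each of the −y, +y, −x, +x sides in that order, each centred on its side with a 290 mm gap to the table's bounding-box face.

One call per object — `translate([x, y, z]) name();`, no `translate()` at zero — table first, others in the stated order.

table();
translate([324, 265, 758]) spool();
translate([347, -640, 0]) stool();
translate([347, 1198, 0]) stool();
translate([-622, 279, 0]) stool();
translate([1316, 279, 0]) stool();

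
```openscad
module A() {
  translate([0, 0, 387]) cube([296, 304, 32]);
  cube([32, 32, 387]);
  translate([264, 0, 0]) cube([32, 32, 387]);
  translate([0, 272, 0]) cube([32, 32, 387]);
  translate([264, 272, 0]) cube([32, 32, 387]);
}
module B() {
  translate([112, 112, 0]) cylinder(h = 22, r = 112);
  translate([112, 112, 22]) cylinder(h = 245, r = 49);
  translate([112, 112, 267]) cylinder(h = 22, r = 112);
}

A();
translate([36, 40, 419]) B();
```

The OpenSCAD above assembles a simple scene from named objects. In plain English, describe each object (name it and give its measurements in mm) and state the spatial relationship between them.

A is a simple wooden stool: a rectangular seat 296 mm (x) by 304 mm (y), 32 mm thick, top face at z = 419 mm, on four square legs, each 32×32 mm in cross-section. The legs rest on z = 0, each flush with a corner of the seat.

B is a spool: two coaxial disc flanges of radius 112 mm and thickness 22 mm, joined by a core cylinder of radius 49 mm and height 245 mm. The lower flange rests on z = 0 and the three cylinders share a vertical axis.

The spool is on top of the stool, centred.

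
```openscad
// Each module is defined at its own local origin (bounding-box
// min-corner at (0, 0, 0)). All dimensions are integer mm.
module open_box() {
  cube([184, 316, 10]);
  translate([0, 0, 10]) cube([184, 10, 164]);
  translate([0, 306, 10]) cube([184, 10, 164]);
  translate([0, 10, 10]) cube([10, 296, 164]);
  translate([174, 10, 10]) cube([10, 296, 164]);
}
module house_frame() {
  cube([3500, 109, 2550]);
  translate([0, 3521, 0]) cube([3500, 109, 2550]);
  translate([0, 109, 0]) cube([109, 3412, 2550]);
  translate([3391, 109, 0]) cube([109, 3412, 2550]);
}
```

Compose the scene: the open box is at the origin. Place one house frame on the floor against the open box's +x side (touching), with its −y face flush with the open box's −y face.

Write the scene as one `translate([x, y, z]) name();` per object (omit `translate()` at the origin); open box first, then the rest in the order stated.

open_box();
translate([184, 0, 0]) house_frame();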